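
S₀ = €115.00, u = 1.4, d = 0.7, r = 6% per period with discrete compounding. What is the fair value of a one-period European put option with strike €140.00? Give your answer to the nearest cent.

€27.26

Risk-neutral probability p = (1 + 0.06 − 0.7)/(1.4 − 0.7) = 0.3600/0.7000 = 0.5143
Terminal stock prices: S_u = 161, S_d = 80.5
Terminal payoffs (K − S): max(-21, 0) = 0, max(59.5, 0) = 59.5
Node 0 (S = 115): V_0 = 1/1.06·[0.5143·0.0000 + 0.4857·59.5000] = 27.2642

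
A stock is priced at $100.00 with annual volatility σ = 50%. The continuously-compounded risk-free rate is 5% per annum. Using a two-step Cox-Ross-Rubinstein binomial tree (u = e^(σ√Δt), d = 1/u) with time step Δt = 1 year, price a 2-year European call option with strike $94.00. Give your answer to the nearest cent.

$31.96

CRR parameters: u = e^(σ√Δt) = e^(0.5·√1) = 1.6487, d = 1/u = 0.6065
Per-period rate: rΔt = 0.05·1 = 0.05, so R = e^0.05 = 1.0513
Risk-neutral probability p = (e^0.05 − 0.6065)/(1.6487 − 0.6065) = 0.4447/1.0422 = 0.4267
Terminal stock prices: S_uu = 271.8, S_ud = 100, S_dd = 36.79
Terminal payoffs (S − K): max(177.8, 0) = 177.8, max(6, 0) = 6, max(-57.21, 0) = 0
Node u (S = 164.9): V_u = e^(−0.05)·[0.4267·177.8282 + 0.5733·6.0000] = 75.4566
Node d (S = 60.65): V_d = e^(−0.05)·[0.4267·6.0000 + 0.5733·0.0000] = 2.4355
Node 0 (S = 100): V_0 = e^(−0.05)·[0.4267·75.4566 + 0.5733·2.4355] = 31.9577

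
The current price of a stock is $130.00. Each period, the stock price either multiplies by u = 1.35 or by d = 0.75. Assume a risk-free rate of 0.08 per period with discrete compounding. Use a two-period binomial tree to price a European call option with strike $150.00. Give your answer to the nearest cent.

$22.54

Risk-neutral probability p = (1 + 0.08 − 0.75)/(1.35 − 0.75) = 0.3300/0.6000 = 0.5500
Terminal stock prices: S_uu = 236.9, S_ud = 131.6, S_dd = 73.12
Terminal payoffs (S − K): max(86.93, 0) = 86.93, max(-18.38, 0) = 0, max(-76.88, 0) = 0
Node u (S = 175.5): V_u = 1/1.08·[0.5500·86.9250 + 0.4500·0.0000] = 44.2674
Node d (S = 97.5): V_d = 1/1.08·[0.5500·0.0000 + 0.4500·0.0000] = 0.0000
Node 0 (S = 130): V_0 = 1/1.08·[0.5500·44.2674 + 0.4500·0.0000] = 22.5436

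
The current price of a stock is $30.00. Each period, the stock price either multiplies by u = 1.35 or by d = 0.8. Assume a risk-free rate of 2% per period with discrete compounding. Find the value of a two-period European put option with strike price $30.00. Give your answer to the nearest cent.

$3.74

Risk-neutral probability p = (1 + 0.02 − 0.8)/(1.35 − 0.8) = 0.2200/0.5500 = 0.4000
Terminal stock prices: S_uu = 54.68, S_ud = 32.4, S_dd = 19.2
Terminal payoffs (K − S): max(-24.68, 0) = 0, max(-2.4, 0) = 0, max(10.8, 0) = 10.8
Node u (S = 40.5): V_u = 1/1.02·[0.4000·0.0000 + 0.6000·0.0000] = 0.0000
Node d (S = 24): V_d = 1/1.02·[0.4000·0.0000 + 0.6000·10.8000] = 6.3529
Node 0 (S = 30): V_0 = 1/1.02·[0.4000·0.0000 + 0.6000·6.3529] = 3.7370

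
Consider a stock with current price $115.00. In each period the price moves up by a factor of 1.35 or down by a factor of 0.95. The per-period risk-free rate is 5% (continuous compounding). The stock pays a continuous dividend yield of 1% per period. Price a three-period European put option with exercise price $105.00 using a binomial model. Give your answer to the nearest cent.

$2.54

Per-period risk-free factor R = e^0.05 = 1.0513; dividend-adjusted growth = e^(0.05−0.01) = 1.0408.
Risk-neutral probability p = (1.0408 − 0.95)/(1.35 − 0.95) = 0.0908/0.4000 = 0.2270
Terminal stock prices: S_uuu = 282.9, S_uud = 199.1, S_udd = 140.1, S_ddd = 98.6
Terminal payoffs (K − S): max(-177.9, 0) = 0, max(-94.11, 0) = 0, max(-35.11, 0) = 0, max(6.402, 0) = 6.402
Node uu (S = 209.6): V_uu = e^(−0.05)·[0.2270·0.0000 + 0.7730·0.0000] = 0.0000
Node ud (S = 147.5): V_ud = e^(−0.05)·[0.2270·0.0000 + 0.7730·0.0000] = 0.0000
Node dd (S = 103.8): V_dd = e^(−0.05)·[0.2270·0.0000 + 0.7730·6.4019] = 4.7071
Node u (S = 155.2): V_u = e^(−0.05)·[0.2270·0.0000 + 0.7730·0.0000] = 0.0000
Node d (S = 109.2): V_d = e^(−0.05)·[0.2270·0.0000 + 0.7730·4.7071] = 3.4610
Node 0 (S = 115): V_0 = e^(−0.05)·[0.2270·0.0000 + 0.7730·3.4610] = 2.5448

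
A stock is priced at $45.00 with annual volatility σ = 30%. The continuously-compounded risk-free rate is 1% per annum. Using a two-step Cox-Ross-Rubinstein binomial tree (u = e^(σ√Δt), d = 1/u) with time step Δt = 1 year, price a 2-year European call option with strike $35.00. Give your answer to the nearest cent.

CRR parameters: u = e^(σ√Δt) = e^(0.3·√1) = 1.3499, d = 1/u = 0.7408
Per-period rate: rΔt = 0.01·1 = 0.01, so R = e^0.01 = 1.0101
Risk-neutral probability p = (e^0.01 − 0.7408)/(1.3499 − 0.7408) = 0.2692/0.6090 = 0.4421
Terminal stock prices: S_uu = 82, S_ud = 45, S_dd = 24.7
Terminal payoffs (S − K): max(47, 0) = 47, max(10, 0) = 10, max(-10.3, 0) = 0
Node u (S = 60.74): V_u = e^(−0.01)·[0.4421·46.9953 + 0.5579·10.0000] = 26.0919
Node d (S = 33.34): V_d = e^(−0.01)·[0.4421·10.0000 + 0.5579·0.0000] = 4.3766
Node 0 (S = 45): V_0 = e^(−0.01)·[0.4421·26.0919 + 0.5579·4.3766] = 13.8370

$13.84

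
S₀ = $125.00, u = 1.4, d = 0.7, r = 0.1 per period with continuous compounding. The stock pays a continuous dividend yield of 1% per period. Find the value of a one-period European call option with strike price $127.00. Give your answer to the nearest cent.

Per-period risk-free factor R = e^0.1 = 1.1052; dividend-adjusted growth = e^(0.1−0.01) = 1.0942.
Risk-neutral probability p = (1.0942 − 0.7)/(1.4 − 0.7) = 0.3942/0.7000 = 0.5631
Terminal stock prices: S_u = 175, S_d = 87.5
Terminal payoffs (S − K): max(48, 0) = 48, max(-39.5, 0) = 0
Node 0 (S = 125): V_0 = e^(−0.1)·[0.5631·48.0000 + 0.4369·0.0000] = 24.4569

$24.46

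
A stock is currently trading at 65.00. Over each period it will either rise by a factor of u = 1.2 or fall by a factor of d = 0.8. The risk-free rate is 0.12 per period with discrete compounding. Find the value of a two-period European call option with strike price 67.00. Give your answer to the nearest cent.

Risk-neutral probability p = (1 + 0.12 − 0.8)/(1.2 − 0.8) = 0.3200/0.4000 = 0.8000
Terminal stock prices: S_uu = 93.6, S_ud = 62.4, S_dd = 41.6
Terminal payoffs (S − K): max(26.6, 0) = 26.6, max(-4.6, 0) = 0, max(-25.4, 0) = 0
Node u (S = 78): V_u = 1/1.12·[0.8000·26.6000 + 0.2000·0.0000] = 19.0000
Node d (S = 52): V_d = 1/1.12·[0.8000·0.0000 + 0.2000·0.0000] = 0.0000
Node 0 (S = 65): V_0 = 1/1.12·[0.8000·19.0000 + 0.2000·0.0000] = 13.5714

13.57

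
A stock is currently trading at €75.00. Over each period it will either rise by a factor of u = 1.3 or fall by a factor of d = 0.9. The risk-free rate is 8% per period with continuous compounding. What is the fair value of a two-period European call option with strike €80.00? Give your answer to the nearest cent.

€11.64

Risk-neutral probability p = (e^0.08 − 0.9)/(1.3 − 0.9) = 0.1833/0.4000 = 0.4582
Terminal stock prices: S_uu = 126.8, S_ud = 87.75, S_dd = 60.75
Terminal payoffs (S − K): max(46.75, 0) = 46.75, max(7.75, 0) = 7.75, max(-19.25, 0) = 0
Node u (S = 97.5): V_u = e^(−0.08)·[0.4582·46.7500 + 0.5418·7.7500] = 23.6507
Node d (S = 67.5): V_d = e^(−0.08)·[0.4582·7.7500 + 0.5418·0.0000] = 3.2782
Node 0 (S = 75): V_0 = e^(−0.08)·[0.4582·23.6507 + 0.5418·3.2782] = 11.6435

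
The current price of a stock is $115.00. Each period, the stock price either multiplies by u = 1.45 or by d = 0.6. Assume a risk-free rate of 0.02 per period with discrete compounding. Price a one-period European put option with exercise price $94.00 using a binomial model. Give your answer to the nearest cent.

$12.40

Risk-neutral probability p = (1 + 0.02 − 0.6)/(1.45 − 0.6) = 0.4200/0.8500 = 0.4941
Terminal stock prices: S_u = 166.8, S_d = 69
Terminal payoffs (K − S): max(-72.75, 0) = 0, max(25, 0) = 25
Node 0 (S = 115): V_0 = 1/1.02·[0.4941·0.0000 + 0.5059·25.0000] = 12.3991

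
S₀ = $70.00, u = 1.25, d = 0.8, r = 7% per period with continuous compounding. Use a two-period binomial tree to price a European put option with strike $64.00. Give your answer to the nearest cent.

$2.60

Risk-neutral probability p = (e^0.07 − 0.8)/(1.25 − 0.8) = 0.2725/0.4500 = 0.6056
Terminal stock prices: S_uu = 109.4, S_ud = 70, S_dd = 44.8
Terminal payoffs (K − S): max(-45.38, 0) = 0, max(-6, 0) = 0, max(19.2, 0) = 19.2
Node u (S = 87.5): V_u = e^(−0.07)·[0.6056·0.0000 + 0.3944·0.0000] = 0.0000
Node d (S = 56): V_d = e^(−0.07)·[0.6056·0.0000 + 0.3944·19.2000] = 7.0610
Node 0 (S = 70): V_0 = e^(−0.07)·[0.6056·0.0000 + 0.3944·7.0610] = 2.5968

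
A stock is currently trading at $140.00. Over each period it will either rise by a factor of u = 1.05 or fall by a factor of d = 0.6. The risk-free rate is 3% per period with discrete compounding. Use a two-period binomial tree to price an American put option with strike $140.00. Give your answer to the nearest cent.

$4.49

Risk-neutral probability p = (1 + 0.03 − 0.6)/(1.05 − 0.6) = 0.4300/0.4500 = 0.9556
Terminal stock prices: S_uu = 154.3, S_ud = 88.2, S_dd = 50.4
Terminal payoffs (K − S): max(-14.35, 0) = 0, max(51.8, 0) = 51.8, max(89.6, 0) = 89.6
Node u (S = 147): continuation = 1/1.03·[0.9556·0.0000 + 0.0444·51.8000] = 2.2352; exercise value = 0.0000 ≤ continuation, so V_u = 2.2352
Node d (S = 84): continuation = 1/1.03·[0.9556·51.8000 + 0.0444·89.6000] = 51.9223; exercise value = 56.0000 > continuation, so V_d = 56.0000 (exercise)
Node 0 (S = 140): continuation = 1/1.03·[0.9556·2.2352 + 0.0444·56.0000] = 4.4900; exercise value = 0.0000 ≤ continuation, so V_0 = 4.4900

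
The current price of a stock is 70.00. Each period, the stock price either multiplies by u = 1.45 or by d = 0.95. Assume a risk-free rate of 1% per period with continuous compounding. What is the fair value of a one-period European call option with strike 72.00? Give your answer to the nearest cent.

3.51

Risk-neutral probability p = (e^0.01 − 0.95)/(1.45 − 0.95) = 0.0601/0.5000 = 0.1201
Terminal stock prices: S_u = 101.5, S_d = 66.5
Terminal payoffs (S − K): max(29.5, 0) = 29.5, max(-5.5, 0) = 0
Node 0 (S = 70): V_0 = e^(−0.01)·[0.1201·29.5000 + 0.8799·0.0000] = 3.5077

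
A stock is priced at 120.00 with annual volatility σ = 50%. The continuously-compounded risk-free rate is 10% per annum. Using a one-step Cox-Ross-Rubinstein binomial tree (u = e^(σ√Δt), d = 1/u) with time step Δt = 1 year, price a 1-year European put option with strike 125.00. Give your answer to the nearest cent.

24.64

CRR parameters: u = e^(σ√Δt) = e^(0.5·√1) = 1.6487, d = 1/u = 0.6065
Per-period rate: rΔt = 0.1·1 = 0.1, so R = e^0.1 = 1.1052
Risk-neutral probability p = (e^0.1 − 0.6065)/(1.6487 − 0.6065) = 0.4986/1.0422 = 0.4785
Terminal stock prices: S_u = 197.8, S_d = 72.78
Terminal payoffs (K − S): max(-72.85, 0) = 0, max(52.22, 0) = 52.22
Node 0 (S = 120): V_0 = e^(−0.1)·[0.4785·0.0000 + 0.5215·52.2163] = 24.6416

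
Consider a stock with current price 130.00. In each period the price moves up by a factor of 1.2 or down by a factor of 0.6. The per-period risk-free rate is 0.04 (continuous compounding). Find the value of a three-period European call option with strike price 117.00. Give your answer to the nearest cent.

Risk-neutral probability p = (e^0.04 − 0.6)/(1.2 − 0.6) = 0.4408/0.6000 = 0.7347
Terminal stock prices: S_uuu = 224.6, S_uud = 112.3, S_udd = 56.16, S_ddd = 28.08
Terminal payoffs (S − K): max(107.6, 0) = 107.6, max(-4.68, 0) = 0, max(-60.84, 0) = 0, max(-88.92, 0) = 0
Node uu (S = 187.2): V_uu = e^(−0.04)·[0.7347·107.6400 + 0.2653·0.0000] = 75.9806
Node ud (S = 93.6): V_ud = e^(−0.04)·[0.7347·0.0000 + 0.2653·0.0000] = 0.0000
Node dd (S = 46.8): V_dd = e^(−0.04)·[0.7347·0.0000 + 0.2653·0.0000] = 0.0000
Node u (S = 156): V_u = e^(−0.04)·[0.7347·75.9806 + 0.2653·0.0000] = 53.6330
Node d (S = 78): V_d = e^(−0.04)·[0.7347·0.0000 + 0.2653·0.0000] = 0.0000
Node 0 (S = 130): V_0 = e^(−0.04)·[0.7347·53.6330 + 0.2653·0.0000] = 37.8583

37.86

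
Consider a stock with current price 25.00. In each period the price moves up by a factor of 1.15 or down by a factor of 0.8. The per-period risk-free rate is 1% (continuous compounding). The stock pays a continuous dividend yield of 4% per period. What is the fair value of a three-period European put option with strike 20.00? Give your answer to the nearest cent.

Per-period risk-free factor R = e^0.01 = 1.0101; dividend-adjusted growth = e^(0.01−0.04) = 0.9704.
Risk-neutral probability p = (0.9704 − 0.8)/(1.15 − 0.8) = 0.1704/0.3500 = 0.4870
Terminal stock prices: S_uuu = 38.02, S_uud = 26.45, S_udd = 18.4, S_ddd = 12.8
Terminal payoffs (K − S): max(-18.02, 0) = 0, max(-6.45, 0) = 0, max(1.6, 0) = 1.6, max(7.2, 0) = 7.2
Node uu (S = 33.06): V_uu = e^(−0.01)·[0.4870·0.0000 + 0.5130·0.0000] = 0.0000
Node ud (S = 23): V_ud = e^(−0.01)·[0.4870·0.0000 + 0.5130·1.6000] = 0.8127
Node dd (S = 16): V_dd = e^(−0.01)·[0.4870·1.6000 + 0.5130·7.2000] = 4.4284
Node u (S = 28.75): V_u = e^(−0.01)·[0.4870·0.0000 + 0.5130·0.8127] = 0.4128
Node d (S = 20): V_d = e^(−0.01)·[0.4870·0.8127 + 0.5130·4.4284] = 2.6410
Node 0 (S = 25): V_0 = e^(−0.01)·[0.4870·0.4128 + 0.5130·2.6410] = 1.5404

1.54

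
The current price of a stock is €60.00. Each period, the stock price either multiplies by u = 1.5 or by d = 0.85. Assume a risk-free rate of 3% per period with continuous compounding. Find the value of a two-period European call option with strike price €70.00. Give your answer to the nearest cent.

Risk-neutral probability p = (e^0.03 − 0.85)/(1.5 − 0.85) = 0.1805/0.6500 = 0.2776
Terminal stock prices: S_uu = 135, S_ud = 76.5, S_dd = 43.35
Terminal payoffs (S − K): max(65, 0) = 65, max(6.5, 0) = 6.5, max(-26.65, 0) = 0
Node u (S = 90): V_u = e^(−0.03)·[0.2776·65.0000 + 0.7224·6.5000] = 22.0688
Node d (S = 51): V_d = e^(−0.03)·[0.2776·6.5000 + 0.7224·0.0000] = 1.7512
Node 0 (S = 60): V_0 = e^(−0.03)·[0.2776·22.0688 + 0.7224·1.7512] = 7.1734

€7.17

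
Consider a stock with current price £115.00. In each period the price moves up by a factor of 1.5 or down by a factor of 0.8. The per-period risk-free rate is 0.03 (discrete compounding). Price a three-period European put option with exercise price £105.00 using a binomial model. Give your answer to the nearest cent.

Risk-neutral probability p = (1 + 0.03 − 0.8)/(1.5 − 0.8) = 0.2300/0.7000 = 0.3286
Terminal stock prices: S_uuu = 388.1, S_uud = 207, S_udd = 110.4, S_ddd = 58.88
Terminal payoffs (K − S): max(-283.1, 0) = 0, max(-102, 0) = 0, max(-5.4, 0) = 0, max(46.12, 0) = 46.12
Node uu (S = 258.8): V_uu = 1/1.03·[0.3286·0.0000 + 0.6714·0.0000] = 0.0000
Node ud (S = 138): V_ud = 1/1.03·[0.3286·0.0000 + 0.6714·0.0000] = 0.0000
Node dd (S = 73.6): V_dd = 1/1.03·[0.3286·0.0000 + 0.6714·46.1200] = 30.0644
Node u (S = 172.5): V_u = 1/1.03·[0.3286·0.0000 + 0.6714·0.0000] = 0.0000
Node d (S = 92): V_d = 1/1.03·[0.3286·0.0000 + 0.6714·30.0644] = 19.5981
Node 0 (S = 115): V_0 = 1/1.03·[0.3286·0.0000 + 0.6714·19.5981] = 12.7755

£12.78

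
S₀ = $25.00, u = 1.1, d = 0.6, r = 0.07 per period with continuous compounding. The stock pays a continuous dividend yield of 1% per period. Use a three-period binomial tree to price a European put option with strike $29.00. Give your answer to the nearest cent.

$1.98

Per-period risk-free factor R = e^0.07 = 1.0725; dividend-adjusted growth = e^(0.07−0.01) = 1.0618.
Risk-neutral probability p = (1.0618 − 0.6)/(1.1 − 0.6) = 0.4618/0.5000 = 0.9237
Terminal stock prices: S_uuu = 33.28, S_uud = 18.15, S_udd = 9.9, S_ddd = 5.4
Terminal payoffs (K − S): max(-4.275, 0) = 0, max(10.85, 0) = 10.85, max(19.1, 0) = 19.1, max(23.6, 0) = 23.6
Node uu (S = 30.25): V_uu = e^(−0.07)·[0.9237·0.0000 + 0.0763·10.8500] = 0.7722
Node ud (S = 16.5): V_ud = e^(−0.07)·[0.9237·10.8500 + 0.0763·19.1000] = 10.7036
Node dd (S = 9): V_dd = e^(−0.07)·[0.9237·19.1000 + 0.0763·23.6000] = 18.1290
Node u (S = 27.5): V_u = e^(−0.07)·[0.9237·0.7722 + 0.0763·10.7036] = 1.4267
Node d (S = 15): V_d = e^(−0.07)·[0.9237·10.7036 + 0.0763·18.1290] = 10.5084
Node 0 (S = 25): V_0 = e^(−0.07)·[0.9237·1.4267 + 0.0763·10.5084] = 1.9766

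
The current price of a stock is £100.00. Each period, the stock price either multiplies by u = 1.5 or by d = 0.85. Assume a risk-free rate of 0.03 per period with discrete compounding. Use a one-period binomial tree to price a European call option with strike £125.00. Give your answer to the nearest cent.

Risk-neutral probability p = (1 + 0.03 − 0.85)/(1.5 − 0.85) = 0.1800/0.6500 = 0.2769
Terminal stock prices: S_u = 150, S_d = 85
Terminal payoffs (S − K): max(25, 0) = 25, max(-40, 0) = 0
Node 0 (S = 100): V_0 = 1/1.03·[0.2769·25.0000 + 0.7231·0.0000] = 6.7214

£6.72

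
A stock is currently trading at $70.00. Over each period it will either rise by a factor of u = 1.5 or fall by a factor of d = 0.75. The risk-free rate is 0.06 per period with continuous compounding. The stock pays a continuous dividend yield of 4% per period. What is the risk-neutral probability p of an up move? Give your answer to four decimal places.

Per-period risk-free factor R = e^0.06 = 1.0618; dividend-adjusted growth = e^(0.06−0.04) = 1.0202.
Risk-neutral probability p = (1.0202 − 0.75)/(1.5 − 0.75) = 0.2702/0.7500 = 0.3603

p = 0.3603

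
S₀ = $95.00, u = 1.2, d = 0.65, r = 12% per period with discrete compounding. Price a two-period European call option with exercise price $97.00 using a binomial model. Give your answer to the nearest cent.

$23.17

Risk-neutral probability p = (1 + 0.12 − 0.65)/(1.2 − 0.65) = 0.4700/0.5500 = 0.8545
Terminal stock prices: S_uu = 136.8, S_ud = 74.1, S_dd = 40.14
Terminal payoffs (S − K): max(39.8, 0) = 39.8, max(-22.9, 0) = 0, max(-56.86, 0) = 0
Node u (S = 114): V_u = 1/1.12·[0.8545·39.8000 + 0.1455·0.0000] = 30.3669
Node d (S = 61.75): V_d = 1/1.12·[0.8545·0.0000 + 0.1455·0.0000] = 0.0000
Node 0 (S = 95): V_0 = 1/1.12·[0.8545·30.3669 + 0.1455·0.0000] = 23.1695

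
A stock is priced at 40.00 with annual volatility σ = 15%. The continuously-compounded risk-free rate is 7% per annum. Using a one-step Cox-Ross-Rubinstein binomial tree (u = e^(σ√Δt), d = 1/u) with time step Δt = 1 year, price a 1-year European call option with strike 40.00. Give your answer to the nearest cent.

4.25

CRR parameters: u = e^(σ√Δt) = e^(0.15·√1) = 1.1618, d = 1/u = 0.8607
Per-period rate: rΔt = 0.07·1 = 0.07, so R = e^0.07 = 1.0725
Risk-neutral probability p = (e^0.07 − 0.8607)/(1.1618 − 0.8607) = 0.2118/0.3011 = 0.7034
Terminal stock prices: S_u = 46.47, S_d = 34.43
Terminal payoffs (S − K): max(6.473, 0) = 6.473, max(-5.572, 0) = 0
Node 0 (S = 40): V_0 = e^(−0.07)·[0.7034·6.4734 + 0.2966·0.0000] = 4.2453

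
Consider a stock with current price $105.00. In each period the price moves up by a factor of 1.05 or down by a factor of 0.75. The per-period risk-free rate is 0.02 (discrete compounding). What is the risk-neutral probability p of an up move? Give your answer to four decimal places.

Risk-neutral probability p = (1 + 0.02 − 0.75)/(1.05 − 0.75) = 0.2700/0.3000 = 0.9000

p = 0.9000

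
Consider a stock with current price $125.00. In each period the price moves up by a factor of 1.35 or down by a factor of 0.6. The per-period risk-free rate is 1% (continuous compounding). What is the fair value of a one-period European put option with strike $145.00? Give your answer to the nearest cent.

$31.41

Risk-neutral probability p = (e^0.01 − 0.6)/(1.35 − 0.6) = 0.4101/0.7500 = 0.5467
Terminal stock prices: S_u = 168.8, S_d = 75
Terminal payoffs (K − S): max(-23.75, 0) = 0, max(70, 0) = 70
Node 0 (S = 125): V_0 = e^(−0.01)·[0.5467·0.0000 + 0.4533·70.0000] = 31.4129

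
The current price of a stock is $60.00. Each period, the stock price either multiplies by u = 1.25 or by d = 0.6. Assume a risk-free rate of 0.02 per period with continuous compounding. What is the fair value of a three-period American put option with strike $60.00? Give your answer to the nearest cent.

$12.13

Risk-neutral probability p = (e^0.02 − 0.6)/(1.25 − 0.6) = 0.4202/0.6500 = 0.6465
Terminal stock prices: S_uuu = 117.2, S_uud = 56.25, S_udd = 27, S_ddd = 12.96
Terminal payoffs (K − S): max(-57.19, 0) = 0, max(3.75, 0) = 3.75, max(33, 0) = 33, max(47.04, 0) = 47.04
Node uu (S = 93.75): continuation = e^(−0.02)·[0.6465·0.0000 + 0.3535·3.7500] = 1.2995; exercise value = 0.0000 ≤ continuation, so V_uu = 1.2995
Node ud (S = 45): continuation = e^(−0.02)·[0.6465·3.7500 + 0.3535·33.0000] = 13.8119; exercise value = 15.0000 > continuation, so V_ud = 15.0000 (exercise)
Node dd (S = 21.6): continuation = e^(−0.02)·[0.6465·33.0000 + 0.3535·47.0400] = 37.2119; exercise value = 38.4000 > continuation, so V_dd = 38.4000 (exercise)
Node u (S = 75): continuation = e^(−0.02)·[0.6465·1.2995 + 0.3535·15.0000] = 6.0215; exercise value = 0.0000 ≤ continuation, so V_u = 6.0215
Node d (S = 36): continuation = e^(−0.02)·[0.6465·15.0000 + 0.3535·38.4000] = 22.8119; exercise value = 24.0000 > continuation, so V_d = 24.0000 (exercise)
Node 0 (S = 60): continuation = e^(−0.02)·[0.6465·6.0215 + 0.3535·24.0000] = 12.1325; exercise value = 0.0000 ≤ continuation, so V_0 = 12.1325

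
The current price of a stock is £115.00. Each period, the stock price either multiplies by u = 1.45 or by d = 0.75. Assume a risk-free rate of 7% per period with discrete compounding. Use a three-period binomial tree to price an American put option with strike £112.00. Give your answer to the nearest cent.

Risk-neutral probability p = (1 + 0.07 − 0.75)/(1.45 − 0.75) = 0.3200/0.7000 = 0.4571
Terminal stock prices: S_uuu = 350.6, S_uud = 181.3, S_udd = 93.8, S_ddd = 48.52
Terminal payoffs (K − S): max(-238.6, 0) = 0, max(-69.34, 0) = 0, max(18.2, 0) = 18.2, max(63.48, 0) = 63.48
Node uu (S = 241.8): continuation = 1/1.07·[0.4571·0.0000 + 0.5429·0.0000] = 0.0000; exercise value = 0.0000 ≤ continuation, so V_uu = 0.0000
Node ud (S = 125.1): continuation = 1/1.07·[0.4571·0.0000 + 0.5429·18.2031] = 9.2352; exercise value = 0.0000 ≤ continuation, so V_ud = 9.2352
Node dd (S = 64.69): continuation = 1/1.07·[0.4571·18.2031 + 0.5429·63.4844] = 39.9854; exercise value = 47.3125 > continuation, so V_dd = 47.3125 (exercise)
Node u (S = 166.8): continuation = 1/1.07·[0.4571·0.0000 + 0.5429·9.2352] = 4.6854; exercise value = 0.0000 ≤ continuation, so V_u = 4.6854
Node d (S = 86.25): continuation = 1/1.07·[0.4571·9.2352 + 0.5429·47.3125] = 27.9493; exercise value = 25.7500 ≤ continuation, so V_d = 27.9493
Node 0 (S = 115): continuation = 1/1.07·[0.4571·4.6854 + 0.5429·27.9493] = 16.1817; exercise value = 0.0000 ≤ continuation, so V_0 = 16.1817

£16.18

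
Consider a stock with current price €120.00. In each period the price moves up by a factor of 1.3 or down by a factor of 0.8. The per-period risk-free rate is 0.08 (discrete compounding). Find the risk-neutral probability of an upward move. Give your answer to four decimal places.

Risk-neutral probability p = (1 + 0.08 − 0.8)/(1.3 − 0.8) = 0.2800/0.5000 = 0.5600

p = 0.5600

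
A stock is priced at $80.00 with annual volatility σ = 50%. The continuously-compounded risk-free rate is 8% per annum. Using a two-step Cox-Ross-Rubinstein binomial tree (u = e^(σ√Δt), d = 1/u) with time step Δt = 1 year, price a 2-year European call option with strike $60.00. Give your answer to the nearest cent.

CRR parameters: u = e^(σ√Δt) = e^(0.5·√1) = 1.6487, d = 1/u = 0.6065
Per-period rate: rΔt = 0.08·1 = 0.08, so R = e^0.08 = 1.0833
Risk-neutral probability p = (e^0.08 − 0.6065)/(1.6487 − 0.6065) = 0.4768/1.0422 = 0.4575
Terminal stock prices: S_uu = 217.5, S_ud = 80, S_dd = 29.43
Terminal payoffs (S − K): max(157.5, 0) = 157.5, max(20, 0) = 20, max(-30.57, 0) = 0
Node u (S = 131.9): V_u = e^(−0.08)·[0.4575·157.4625 + 0.5425·20.0000] = 76.5107
Node d (S = 48.52): V_d = e^(−0.08)·[0.4575·20.0000 + 0.5425·0.0000] = 8.4457
Node 0 (S = 80): V_0 = e^(−0.08)·[0.4575·76.5107 + 0.5425·8.4457] = 36.5392

$36.54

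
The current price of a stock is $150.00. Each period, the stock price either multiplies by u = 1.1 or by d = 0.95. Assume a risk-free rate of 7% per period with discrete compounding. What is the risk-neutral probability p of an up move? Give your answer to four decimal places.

Risk-neutral probability p = (1 + 0.07 − 0.95)/(1.1 − 0.95) = 0.1200/0.1500 = 0.8000

p = 0.8000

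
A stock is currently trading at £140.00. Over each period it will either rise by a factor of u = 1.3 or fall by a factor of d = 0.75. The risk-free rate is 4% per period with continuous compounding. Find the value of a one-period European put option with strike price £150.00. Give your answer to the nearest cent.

Risk-neutral probability p = (e^0.04 − 0.75)/(1.3 − 0.75) = 0.2908/0.5500 = 0.5287
Terminal stock prices: S_u = 182, S_d = 105
Terminal payoffs (K − S): max(-32, 0) = 0, max(45, 0) = 45
Node 0 (S = 140): V_0 = e^(−0.04)·[0.5287·0.0000 + 0.4713·45.0000] = 20.3749

£20.37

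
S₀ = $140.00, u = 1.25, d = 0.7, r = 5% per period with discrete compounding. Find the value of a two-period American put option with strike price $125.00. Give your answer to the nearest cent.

Risk-neutral probability p = (1 + 0.05 − 0.7)/(1.25 − 0.7) = 0.3500/0.5500 = 0.6364
Terminal stock prices: S_uu = 218.8, S_ud = 122.5, S_dd = 68.6
Terminal payoffs (K − S): max(-93.75, 0) = 0, max(2.5, 0) = 2.5, max(56.4, 0) = 56.4
Node u (S = 175): continuation = 1/1.05·[0.6364·0.0000 + 0.3636·2.5000] = 0.8658; exercise value = 0.0000 ≤ continuation, so V_u = 0.8658
Node d (S = 98): continuation = 1/1.05·[0.6364·2.5000 + 0.3636·56.4000] = 21.0476; exercise value = 27.0000 > continuation, so V_d = 27.0000 (exercise)
Node 0 (S = 140): continuation = 1/1.05·[0.6364·0.8658 + 0.3636·27.0000] = 9.8754; exercise value = 0.0000 ≤ continuation, so V_0 = 9.8754

$9.88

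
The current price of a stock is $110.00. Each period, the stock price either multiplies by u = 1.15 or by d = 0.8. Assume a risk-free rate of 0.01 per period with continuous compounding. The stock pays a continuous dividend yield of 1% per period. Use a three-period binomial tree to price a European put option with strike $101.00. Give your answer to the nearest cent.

Per-period risk-free factor R = e^0.01 = 1.0101; dividend-adjusted growth = e^(0.01−0.01) = 1.0000.
Risk-neutral probability p = (1.0000 − 0.8)/(1.15 − 0.8) = 0.2000/0.3500 = 0.5714
Terminal stock prices: S_uuu = 167.3, S_uud = 116.4, S_udd = 80.96, S_ddd = 56.32
Terminal payoffs (K − S): max(-66.3, 0) = 0, max(-15.38, 0) = 0, max(20.04, 0) = 20.04, max(44.68, 0) = 44.68
Node uu (S = 145.5): V_uu = e^(−0.01)·[0.5714·0.0000 + 0.4286·0.0000] = 0.0000
Node ud (S = 101.2): V_ud = e^(−0.01)·[0.5714·0.0000 + 0.4286·20.0400] = 8.5031
Node dd (S = 70.4): V_dd = e^(−0.01)·[0.5714·20.0400 + 0.4286·44.6800] = 30.2955
Node u (S = 126.5): V_u = e^(−0.01)·[0.5714·0.0000 + 0.4286·8.5031] = 3.6079
Node d (S = 88): V_d = e^(−0.01)·[0.5714·8.5031 + 0.4286·30.2955] = 17.6652
Node 0 (S = 110): V_0 = e^(−0.01)·[0.5714·3.6079 + 0.4286·17.6652] = 9.5366

$9.54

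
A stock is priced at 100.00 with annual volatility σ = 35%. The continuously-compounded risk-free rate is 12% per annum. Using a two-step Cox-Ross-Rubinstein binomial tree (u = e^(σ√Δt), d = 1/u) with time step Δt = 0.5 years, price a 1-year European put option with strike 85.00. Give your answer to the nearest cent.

CRR parameters: u = e^(σ√Δt) = e^(0.35·√0.5) = 1.2808, d = 1/u = 0.7808
Per-period rate: rΔt = 0.12·0.5 = 0.06, so R = e^0.06 = 1.0618
Risk-neutral probability p = (e^0.06 − 0.7808)/(1.2808 − 0.7808) = 0.2811/0.5000 = 0.5621
Terminal stock prices: S_uu = 164, S_ud = 100, S_dd = 60.96
Terminal payoffs (K − S): max(-79.05, 0) = 0, max(-15, 0) = 0, max(24.04, 0) = 24.04
Node u (S = 128.1): V_u = e^(−0.06)·[0.5621·0.0000 + 0.4379·0.0000] = 0.0000
Node d (S = 78.08): V_d = e^(−0.06)·[0.5621·0.0000 + 0.4379·24.0414] = 9.9145
Node 0 (S = 100): V_0 = e^(−0.06)·[0.5621·0.0000 + 0.4379·9.9145] = 4.0887

4.09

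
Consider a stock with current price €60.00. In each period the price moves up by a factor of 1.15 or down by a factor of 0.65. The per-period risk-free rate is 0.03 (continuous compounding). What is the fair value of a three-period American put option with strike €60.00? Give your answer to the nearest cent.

Risk-neutral probability p = (e^0.03 − 0.65)/(1.15 − 0.65) = 0.3805/0.5000 = 0.7609
Terminal stock prices: S_uuu = 91.25, S_uud = 51.58, S_udd = 29.15, S_ddd = 16.48
Terminal payoffs (K − S): max(-31.25, 0) = 0, max(8.422, 0) = 8.422, max(30.85, 0) = 30.85, max(43.52, 0) = 43.52
Node uu (S = 79.35): continuation = e^(−0.03)·[0.7609·0.0000 + 0.2391·8.4225] = 1.9542; exercise value = 0.0000 ≤ continuation, so V_uu = 1.9542
Node ud (S = 44.85): continuation = e^(−0.03)·[0.7609·8.4225 + 0.2391·30.8475] = 13.3767; exercise value = 15.1500 > continuation, so V_ud = 15.1500 (exercise)
Node dd (S = 25.35): continuation = e^(−0.03)·[0.7609·30.8475 + 0.2391·43.5225] = 32.8767; exercise value = 34.6500 > continuation, so V_dd = 34.6500 (exercise)
Node u (S = 69): continuation = e^(−0.03)·[0.7609·1.9542 + 0.2391·15.1500] = 4.9582; exercise value = 0.0000 ≤ continuation, so V_u = 4.9582
Node d (S = 39): continuation = e^(−0.03)·[0.7609·15.1500 + 0.2391·34.6500] = 19.2267; exercise value = 21.0000 > continuation, so V_d = 21.0000 (exercise)
Node 0 (S = 60): continuation = e^(−0.03)·[0.7609·4.9582 + 0.2391·21.0000] = 8.5338; exercise value = 0.0000 ≤ continuation, so V_0 = 8.5338

€8.53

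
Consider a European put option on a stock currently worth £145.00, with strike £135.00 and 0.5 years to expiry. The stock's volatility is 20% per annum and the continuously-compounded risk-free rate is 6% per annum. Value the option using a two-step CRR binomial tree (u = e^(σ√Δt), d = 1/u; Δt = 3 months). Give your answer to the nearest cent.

£3.19

CRR parameters: u = e^(σ√Δt) = e^(0.2·√0.25) = 1.1052, d = 1/u = 0.9048
Per-period rate: rΔt = 0.06·0.25 = 0.015, so R = e^0.015 = 1.0151
Risk-neutral probability p = (e^0.015 − 0.9048)/(1.1052 − 0.9048) = 0.1103/0.2003 = 0.5505
Terminal stock prices: S_uu = 177.1, S_ud = 145, S_dd = 118.7
Terminal payoffs (K − S): max(-42.1, 0) = 0, max(-10, 0) = 0, max(16.28, 0) = 16.28
Node u (S = 160.2): V_u = e^(−0.015)·[0.5505·0.0000 + 0.4495·0.0000] = 0.0000
Node d (S = 131.2): V_d = e^(−0.015)·[0.5505·0.0000 + 0.4495·16.2840] = 7.2113
Node 0 (S = 145): V_0 = e^(−0.015)·[0.5505·0.0000 + 0.4495·7.2113] = 3.1935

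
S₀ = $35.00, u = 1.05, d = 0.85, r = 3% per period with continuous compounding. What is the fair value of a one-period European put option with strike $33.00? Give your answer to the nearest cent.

Risk-neutral probability p = (e^0.03 − 0.85)/(1.05 − 0.85) = 0.1805/0.2000 = 0.9023
Terminal stock prices: S_u = 36.75, S_d = 29.75
Terminal payoffs (K − S): max(-3.75, 0) = 0, max(3.25, 0) = 3.25
Node 0 (S = 35): V_0 = e^(−0.03)·[0.9023·0.0000 + 0.0977·3.2500] = 0.3082

$0.31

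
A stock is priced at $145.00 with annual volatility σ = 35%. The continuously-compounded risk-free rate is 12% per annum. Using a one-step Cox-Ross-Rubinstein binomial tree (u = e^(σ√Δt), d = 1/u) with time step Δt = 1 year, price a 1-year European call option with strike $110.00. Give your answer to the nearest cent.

$50.27

CRR parameters: u = e^(σ√Δt) = e^(0.35·√1) = 1.4191, d = 1/u = 0.7047
Per-period rate: rΔt = 0.12·1 = 0.12, so R = e^0.12 = 1.1275
Risk-neutral probability p = (e^0.12 − 0.7047)/(1.4191 − 0.7047) = 0.4228/0.7144 = 0.5919
Terminal stock prices: S_u = 205.8, S_d = 102.2
Terminal payoffs (S − K): max(95.76, 0) = 95.76, max(-7.82, 0) = 0
Node 0 (S = 145): V_0 = e^(−0.12)·[0.5919·95.7648 + 0.4081·0.0000] = 50.2696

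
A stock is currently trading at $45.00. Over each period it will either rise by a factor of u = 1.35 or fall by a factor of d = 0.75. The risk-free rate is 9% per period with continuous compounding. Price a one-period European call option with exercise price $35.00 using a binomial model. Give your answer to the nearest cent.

Risk-neutral probability p = (e^0.09 − 0.75)/(1.35 − 0.75) = 0.3442/0.6000 = 0.5736
Terminal stock prices: S_u = 60.75, S_d = 33.75
Terminal payoffs (S − K): max(25.75, 0) = 25.75, max(-1.25, 0) = 0
Node 0 (S = 45): V_0 = e^(−0.09)·[0.5736·25.7500 + 0.4264·0.0000] = 13.4995

$13.50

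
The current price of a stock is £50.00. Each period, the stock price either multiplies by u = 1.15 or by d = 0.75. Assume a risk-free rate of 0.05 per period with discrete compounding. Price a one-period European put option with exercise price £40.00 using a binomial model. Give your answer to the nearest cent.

Risk-neutral probability p = (1 + 0.05 − 0.75)/(1.15 − 0.75) = 0.3000/0.4000 = 0.7500
Terminal stock prices: S_u = 57.5, S_d = 37.5
Terminal payoffs (K − S): max(-17.5, 0) = 0, max(2.5, 0) = 2.5
Node 0 (S = 50): V_0 = 1/1.05·[0.7500·0.0000 + 0.2500·2.5000] = 0.5952

£0.60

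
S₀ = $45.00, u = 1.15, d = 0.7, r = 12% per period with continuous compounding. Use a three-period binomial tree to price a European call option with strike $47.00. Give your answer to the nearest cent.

$12.82

Risk-neutral probability p = (e^0.12 − 0.7)/(1.15 − 0.7) = 0.4275/0.4500 = 0.9500
Terminal stock prices: S_uuu = 68.44, S_uud = 41.66, S_udd = 25.36, S_ddd = 15.43
Terminal payoffs (S − K): max(21.44, 0) = 21.44, max(-5.341, 0) = 0, max(-21.64, 0) = 0, max(-31.57, 0) = 0
Node uu (S = 59.51): V_uu = e^(−0.12)·[0.9500·21.4394 + 0.0500·0.0000] = 18.0641
Node ud (S = 36.22): V_ud = e^(−0.12)·[0.9500·0.0000 + 0.0500·0.0000] = 0.0000
Node dd (S = 22.05): V_dd = e^(−0.12)·[0.9500·0.0000 + 0.0500·0.0000] = 0.0000
Node u (S = 51.75): V_u = e^(−0.12)·[0.9500·18.0641 + 0.0500·0.0000] = 15.2203
Node d (S = 31.5): V_d = e^(−0.12)·[0.9500·0.0000 + 0.0500·0.0000] = 0.0000
Node 0 (S = 45): V_0 = e^(−0.12)·[0.9500·15.2203 + 0.0500·0.0000] = 12.8241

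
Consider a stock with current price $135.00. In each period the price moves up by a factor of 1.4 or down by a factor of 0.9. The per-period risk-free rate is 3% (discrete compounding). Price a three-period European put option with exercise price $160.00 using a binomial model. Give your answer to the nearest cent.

Risk-neutral probability p = (1 + 0.03 − 0.9)/(1.4 − 0.9) = 0.1300/0.5000 = 0.2600
Terminal stock prices: S_uuu = 370.4, S_uud = 238.1, S_udd = 153.1, S_ddd = 98.42
Terminal payoffs (K − S): max(-210.4, 0) = 0, max(-78.14, 0) = 0, max(6.91, 0) = 6.91, max(61.58, 0) = 61.58
Node uu (S = 264.6): V_uu = 1/1.03·[0.2600·0.0000 + 0.7400·0.0000] = 0.0000
Node ud (S = 170.1): V_ud = 1/1.03·[0.2600·0.0000 + 0.7400·6.9100] = 4.9645
Node dd (S = 109.4): V_dd = 1/1.03·[0.2600·6.9100 + 0.7400·61.5850] = 45.9898
Node u (S = 189): V_u = 1/1.03·[0.2600·0.0000 + 0.7400·4.9645] = 3.5667
Node d (S = 121.5): V_d = 1/1.03·[0.2600·4.9645 + 0.7400·45.9898] = 34.2944
Node 0 (S = 135): V_0 = 1/1.03·[0.2600·3.5667 + 0.7400·34.2944] = 25.5390

$25.54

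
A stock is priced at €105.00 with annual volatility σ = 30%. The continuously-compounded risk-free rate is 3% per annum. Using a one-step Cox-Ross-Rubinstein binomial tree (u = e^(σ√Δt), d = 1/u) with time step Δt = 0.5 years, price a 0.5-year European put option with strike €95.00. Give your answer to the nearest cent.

€5.13

CRR parameters: u = e^(σ√Δt) = e^(0.3·√0.5) = 1.2363, d = 1/u = 0.8089
Per-period rate: rΔt = 0.03·0.5 = 0.015, so R = e^0.015 = 1.0151
Risk-neutral probability p = (e^0.015 − 0.8089)/(1.2363 − 0.8089) = 0.2063/0.4275 = 0.4825
Terminal stock prices: S_u = 129.8, S_d = 84.93
Terminal payoffs (K − S): max(-34.81, 0) = 0, max(10.07, 0) = 10.07
Node 0 (S = 105): V_0 = e^(−0.015)·[0.4825·0.0000 + 0.5175·10.0699] = 5.1334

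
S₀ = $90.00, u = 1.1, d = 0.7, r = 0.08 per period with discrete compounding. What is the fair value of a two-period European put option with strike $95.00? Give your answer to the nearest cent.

Risk-neutral probability p = (1 + 0.08 − 0.7)/(1.1 − 0.7) = 0.3800/0.4000 = 0.9500
Terminal stock prices: S_uu = 108.9, S_ud = 69.3, S_dd = 44.1
Terminal payoffs (K − S): max(-13.9, 0) = 0, max(25.7, 0) = 25.7, max(50.9, 0) = 50.9
Node u (S = 99): V_u = 1/1.08·[0.9500·0.0000 + 0.0500·25.7000] = 1.1898
Node d (S = 63): V_d = 1/1.08·[0.9500·25.7000 + 0.0500·50.9000] = 24.9630
Node 0 (S = 90): V_0 = 1/1.08·[0.9500·1.1898 + 0.0500·24.9630] = 2.2023

$2.20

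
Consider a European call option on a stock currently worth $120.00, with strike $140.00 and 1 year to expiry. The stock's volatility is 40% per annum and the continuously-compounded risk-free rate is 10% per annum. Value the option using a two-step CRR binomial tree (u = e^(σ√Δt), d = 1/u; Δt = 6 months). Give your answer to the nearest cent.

CRR parameters: u = e^(σ√Δt) = e^(0.4·√0.5) = 1.3269, d = 1/u = 0.7536
Per-period rate: rΔt = 0.1·0.5 = 0.05, so R = e^0.05 = 1.0513
Risk-neutral probability p = (e^0.05 − 0.7536)/(1.3269 − 0.7536) = 0.2976/0.5733 = 0.5192
Terminal stock prices: S_uu = 211.3, S_ud = 120, S_dd = 68.16
Terminal payoffs (S − K): max(71.28, 0) = 71.28, max(-20, 0) = 0, max(-71.84, 0) = 0
Node u (S = 159.2): V_u = e^(−0.05)·[0.5192·71.2785 + 0.4808·0.0000] = 35.2026
Node d (S = 90.44): V_d = e^(−0.05)·[0.5192·0.0000 + 0.4808·0.0000] = 0.0000
Node 0 (S = 120): V_0 = e^(−0.05)·[0.5192·35.2026 + 0.4808·0.0000] = 17.3856

$17.39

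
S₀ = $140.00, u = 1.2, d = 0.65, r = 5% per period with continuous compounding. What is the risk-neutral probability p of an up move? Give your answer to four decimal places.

p = 0.7296

Risk-neutral probability p = (e^0.05 − 0.65)/(1.2 − 0.65) = 0.4013/0.5500 = 0.7296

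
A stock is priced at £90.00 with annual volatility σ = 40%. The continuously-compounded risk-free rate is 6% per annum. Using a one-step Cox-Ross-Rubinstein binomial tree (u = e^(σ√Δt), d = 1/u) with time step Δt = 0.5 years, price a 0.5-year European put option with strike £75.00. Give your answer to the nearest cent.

£3.60

CRR parameters: u = e^(σ√Δt) = e^(0.4·√0.5) = 1.3269, d = 1/u = 0.7536
Per-period rate: rΔt = 0.06·0.5 = 0.03, so R = e^0.03 = 1.0305
Risk-neutral probability p = (e^0.03 − 0.7536)/(1.3269 − 0.7536) = 0.2768/0.5733 = 0.4829
Terminal stock prices: S_u = 119.4, S_d = 67.83
Terminal payoffs (K − S): max(-44.42, 0) = 0, max(7.173, 0) = 7.173
Node 0 (S = 90): V_0 = e^(−0.03)·[0.4829·0.0000 + 0.5171·7.1726] = 3.5994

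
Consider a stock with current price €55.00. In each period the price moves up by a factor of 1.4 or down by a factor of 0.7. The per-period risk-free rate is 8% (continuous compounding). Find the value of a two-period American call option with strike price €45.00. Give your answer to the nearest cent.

€19.80

Risk-neutral probability p = (e^0.08 − 0.7)/(1.4 − 0.7) = 0.3833/0.7000 = 0.5476
Terminal stock prices: S_uu = 107.8, S_ud = 53.9, S_dd = 26.95
Terminal payoffs (S − K): max(62.8, 0) = 62.8, max(8.9, 0) = 8.9, max(-18.05, 0) = 0
Node u (S = 77): continuation = e^(−0.08)·[0.5476·62.8000 + 0.4524·8.9000] = 35.4598; exercise value = 32.0000 ≤ continuation, so V_u = 35.4598
Node d (S = 38.5): continuation = e^(−0.08)·[0.5476·8.9000 + 0.4524·0.0000] = 4.4986; exercise value = 0.0000 ≤ continuation, so V_d = 4.4986
Node 0 (S = 55): continuation = e^(−0.08)·[0.5476·35.4598 + 0.4524·4.4986] = 19.8022; exercise value = 10.0000 ≤ continuation, so V_0 = 19.8022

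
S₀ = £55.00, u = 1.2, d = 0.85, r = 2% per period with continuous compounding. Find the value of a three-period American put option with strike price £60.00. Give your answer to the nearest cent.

£8.16

Risk-neutral probability p = (e^0.02 − 0.85)/(1.2 − 0.85) = 0.1702/0.3500 = 0.4863
Terminal stock prices: S_uuu = 95.04, S_uud = 67.32, S_udd = 47.68, S_ddd = 33.78
Terminal payoffs (K − S): max(-35.04, 0) = 0, max(-7.32, 0) = 0, max(12.32, 0) = 12.32, max(26.22, 0) = 26.22
Node uu (S = 79.2): continuation = e^(−0.02)·[0.4863·0.0000 + 0.5137·0.0000] = 0.0000; exercise value = 0.0000 ≤ continuation, so V_uu = 0.0000
Node ud (S = 56.1): continuation = e^(−0.02)·[0.4863·0.0000 + 0.5137·12.3150] = 6.2011; exercise value = 3.9000 ≤ continuation, so V_ud = 6.2011
Node dd (S = 39.74): continuation = e^(−0.02)·[0.4863·12.3150 + 0.5137·26.2231] = 19.0744; exercise value = 20.2625 > continuation, so V_dd = 20.2625 (exercise)
Node u (S = 66): continuation = e^(−0.02)·[0.4863·0.0000 + 0.5137·6.2011] = 3.1225; exercise value = 0.0000 ≤ continuation, so V_u = 3.1225
Node d (S = 46.75): continuation = e^(−0.02)·[0.4863·6.2011 + 0.5137·20.2625] = 13.1588; exercise value = 13.2500 > continuation, so V_d = 13.2500 (exercise)
Node 0 (S = 55): continuation = e^(−0.02)·[0.4863·3.1225 + 0.5137·13.2500] = 8.1602; exercise value = 5.0000 ≤ continuation, so V_0 = 8.1602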